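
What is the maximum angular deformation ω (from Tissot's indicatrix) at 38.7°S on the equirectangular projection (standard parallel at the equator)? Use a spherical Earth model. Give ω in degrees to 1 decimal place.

14.2°

Plate carrée maps x = Rλ, y = Rφ. The meridian scale is h = 1 and the parallel scale is k = 1/cos φ = sec φ.
At 38.7°: h = 1.000, k = 1.281; principal scales a = 1.281, b = 1.000.
sin(ω/2) = (a − b)/(a + b) = 0.2813/2.281 = 0.1233, so ω = 2 arcsin(0.1233) ≈ 14.2°.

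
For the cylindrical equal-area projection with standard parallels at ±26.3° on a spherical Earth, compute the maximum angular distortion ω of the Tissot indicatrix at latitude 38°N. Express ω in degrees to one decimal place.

14.7°

Cylindrical equal-area (φ₀ = 26.3°): h = cos φ / cos 26.3° along meridians, k = cos 26.3° / cos φ along parallels; h·k = 1.
At 38°: h = 0.8790, k = 1.138; principal scales a = 1.138, b = 0.8790.
sin(ω/2) = (a − b)/(a + b) = 0.2587/2.017 = 0.1283, so ω = 2 arcsin(0.1283) ≈ 14.7°.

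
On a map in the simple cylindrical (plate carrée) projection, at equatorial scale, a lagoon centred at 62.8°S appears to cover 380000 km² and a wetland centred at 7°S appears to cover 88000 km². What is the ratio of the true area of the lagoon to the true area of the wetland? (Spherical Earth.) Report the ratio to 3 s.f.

1.99

On the plate carrée, areal scale = h·k = 1 × sec φ, so true area = apparent × cos φ.
True area of lagoon: 380000 × cos(62.8°) = 380000 × 0.4571 = 173700 km².
True area of wetland: 88000 × cos(7°) = 88000 × 0.9925 = 87340 km².
Ratio = 173700 / 87340 ≈ 1.99.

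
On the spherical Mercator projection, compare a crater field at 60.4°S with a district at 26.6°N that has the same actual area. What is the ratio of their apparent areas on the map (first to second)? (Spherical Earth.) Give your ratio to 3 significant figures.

Mercator areal scale is sec²φ.
At 60.4°: sec²(60.4°) = 1/0.4939² = 4.099.
At 26.6°: sec²(26.6°) = 1/0.8942² = 1.251.
Ratio = 4.099/1.251 = cos²(26.6°)/cos²(60.4°) ≈ 3.28.

3.28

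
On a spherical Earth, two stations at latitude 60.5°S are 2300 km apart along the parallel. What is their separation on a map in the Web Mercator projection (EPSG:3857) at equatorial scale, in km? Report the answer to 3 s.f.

4670 km

The Mercator projection is conformal; its linear scale factor is the same in every direction and equals sec φ = 1/cos φ.
Along the parallel, k = sec 60.5° = 1/0.4924 = 2.031.
Map distance = 2300 × 2.031 ≈ 4670 km.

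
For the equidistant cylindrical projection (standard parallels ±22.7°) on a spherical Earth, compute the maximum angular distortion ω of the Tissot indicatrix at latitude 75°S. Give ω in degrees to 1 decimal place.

68.4°

In the equirectangular projection with standard parallel φ₀ = 22.7° (x = Rλ cos φ₀, y = Rφ), meridians are true-scale (h = 1) and the parallel scale is k = cos φ₀ / cos φ.
At 75°: h = 1.000, k = 3.564; principal scales a = 3.564, b = 1.000.
sin(ω/2) = (a − b)/(a + b) = 2.564/4.564 = 0.5618, so ω = 2 arcsin(0.5618) ≈ 68.4°.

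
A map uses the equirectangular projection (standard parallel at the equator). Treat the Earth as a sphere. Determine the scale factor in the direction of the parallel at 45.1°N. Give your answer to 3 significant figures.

Plate carrée maps x = Rλ, y = Rφ. The meridian scale is h = 1 and the parallel scale is k = 1/cos φ = sec φ.
k = 1/cos 45.1° = 1/0.7059 = 1.417.

1.42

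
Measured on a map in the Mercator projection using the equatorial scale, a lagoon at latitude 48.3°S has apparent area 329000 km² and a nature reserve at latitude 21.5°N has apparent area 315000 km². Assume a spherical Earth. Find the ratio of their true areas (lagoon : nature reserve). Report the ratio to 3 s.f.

Since Mercator area scale is 1/cos²φ, the true area equals the apparent area multiplied by cos²φ.
True area of lagoon: 329000 × cos²(48.3°) = 329000 × 0.4425 = 145600 km².
True area of nature reserve: 315000 × cos²(21.5°) = 315000 × 0.8657 = 272700 km².
Ratio = 145600 / 272700 ≈ 0.534.

0.534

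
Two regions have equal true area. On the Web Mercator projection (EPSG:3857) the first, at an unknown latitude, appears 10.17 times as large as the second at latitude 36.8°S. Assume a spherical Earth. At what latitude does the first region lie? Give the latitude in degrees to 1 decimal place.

75.5°

For equal true areas on Mercator, apparent areas scale as sec²φ, so the ratio is cos²φ₂ / cos²φ₁.
cos²φ₂ / cos²φ₁ = 10.17  ⇒  cos φ₁ = cos 36.8° / √10.17 = 0.8007/3.189 = 0.2511.
φ₁ = arccos(0.2511) ≈ 75.5°.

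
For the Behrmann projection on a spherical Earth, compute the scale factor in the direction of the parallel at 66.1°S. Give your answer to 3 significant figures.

2.14

Behrmann is a cylindrical equal-area projection with standard parallels at ±30°. For cylindrical equal-area with standard parallel φ₀, h = cos φ / cos φ₀ and k = cos φ₀ / cos φ, so h·k = 1.
k = cos 30° / cos 66.1° = 0.8660/0.4051 = 2.138.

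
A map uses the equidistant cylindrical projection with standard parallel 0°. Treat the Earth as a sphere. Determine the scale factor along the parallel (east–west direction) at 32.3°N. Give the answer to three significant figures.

In the plate carrée (x = Rλ, y = Rφ), meridians are true-scale (h = 1) and parallels are stretched by k = sec φ.
k = 1/cos 32.3° = 1/0.8453 = 1.183.

1.18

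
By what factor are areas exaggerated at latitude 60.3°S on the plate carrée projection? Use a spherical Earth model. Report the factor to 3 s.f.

For the equirectangular projection with φ₀ = 0 (plate carrée), h = 1 along meridians and k = sec φ along parallels.
Areal scale = h·k = 1 × sec φ; at 60.3°, h = 1.000, k = 2.018, so h·k = 2.018.

2.02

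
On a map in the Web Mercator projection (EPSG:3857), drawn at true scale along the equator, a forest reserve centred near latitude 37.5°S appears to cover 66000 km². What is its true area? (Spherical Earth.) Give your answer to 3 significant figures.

For Mercator, h = k = sec φ (a conformal cylindrical projection has a single point scale, 1/cos φ).
Areal scale = k² = sec²φ = 1/cos²(37.5°) = 1/0.7934² = 1.589.
True area = apparent / (areal scale) = 66000 / 1.589 ≈ 41500 km².

41500 km²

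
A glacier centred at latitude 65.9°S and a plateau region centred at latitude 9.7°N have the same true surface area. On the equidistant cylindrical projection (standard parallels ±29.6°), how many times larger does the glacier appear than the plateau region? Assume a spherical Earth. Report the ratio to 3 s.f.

2.41

With standard parallel φ₀ = 29.6°, the equirectangular projection gives x = Rλ cos φ₀, y = Rφ, so h = 1 and k = cos 29.6° / cos φ.
Areal scale at 65.9°: h·k = 1.000 × 2.129 = 2.129.
Areal scale at 9.7°: h·k = 1.000 × 0.8821 = 0.8821.
Ratio = 2.129/0.8821 ≈ 2.41.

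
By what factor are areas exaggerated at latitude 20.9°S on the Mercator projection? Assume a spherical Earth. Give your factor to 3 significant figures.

For Mercator, h = k = sec φ (a conformal cylindrical projection has a single point scale, 1/cos φ).
Areal scale = k² = sec²φ = 1/cos²(20.9°) = 1/0.9342² = 1.146.

1.15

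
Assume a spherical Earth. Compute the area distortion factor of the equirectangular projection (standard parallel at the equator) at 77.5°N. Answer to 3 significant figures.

In the plate carrée (x = Rλ, y = Rφ), meridians are true-scale (h = 1) and parallels are stretched by k = sec φ.
Areal scale = h·k = 1 × sec φ; at 77.5°, h = 1.000, k = 4.620, so h·k = 4.620.

4.62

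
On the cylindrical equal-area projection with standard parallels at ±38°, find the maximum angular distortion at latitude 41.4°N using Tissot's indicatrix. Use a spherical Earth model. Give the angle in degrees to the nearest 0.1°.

For cylindrical equal-area with standard parallel φ₀, h = cos φ / cos φ₀ and k = cos φ₀ / cos φ, so h·k = 1.
At 41.4°: h = 0.9519, k = 1.051; principal scales a = 1.051, b = 0.9519.
sin(ω/2) = (a − b)/(a + b) = 0.09862/2.002 = 0.04925, so ω = 2 arcsin(0.04925) ≈ 5.6°.

5.6°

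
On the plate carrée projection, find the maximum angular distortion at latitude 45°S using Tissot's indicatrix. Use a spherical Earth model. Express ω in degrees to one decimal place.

In the plate carrée (x = Rλ, y = Rφ), meridians are true-scale (h = 1) and parallels are stretched by k = sec φ.
At 45°: h = 1.000, k = 1.414; principal scales a = 1.414, b = 1.000.
sin(ω/2) = (a − b)/(a + b) = 0.4142/2.414 = 0.1716, so ω = 2 arcsin(0.1716) ≈ 19.8°.

19.8°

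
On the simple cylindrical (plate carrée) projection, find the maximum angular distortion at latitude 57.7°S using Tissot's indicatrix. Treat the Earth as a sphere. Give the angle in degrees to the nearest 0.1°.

Plate carrée maps x = Rλ, y = Rφ. The meridian scale is h = 1 and the parallel scale is k = 1/cos φ = sec φ.
At 57.7°: h = 1.000, k = 1.871; principal scales a = 1.871, b = 1.000.
sin(ω/2) = (a − b)/(a + b) = 0.8714/2.871 = 0.3035, so ω = 2 arcsin(0.3035) ≈ 35.3°.

35.3°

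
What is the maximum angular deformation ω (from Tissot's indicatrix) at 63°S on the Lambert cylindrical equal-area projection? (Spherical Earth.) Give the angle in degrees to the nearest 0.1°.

82.3°

The Lambert cylindrical equal-area projection is the cylindrical equal-area projection with its standard parallel at the equator (φ₀ = 0). A cylindrical equal-area projection with standard parallel φ₀ has meridian scale h = cos φ / cos φ₀ and parallel scale k = cos φ₀ / cos φ (so areas are preserved, h·k = 1).
At 63°: h = 0.4540, k = 2.203; principal scales a = 2.203, b = 0.4540.
sin(ω/2) = (a − b)/(a + b) = 1.749/2.657 = 0.6582, so ω = 2 arcsin(0.6582) ≈ 82.3°.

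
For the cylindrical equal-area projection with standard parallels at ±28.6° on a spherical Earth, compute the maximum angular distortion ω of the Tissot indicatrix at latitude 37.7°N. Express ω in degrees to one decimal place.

11.9°

A cylindrical equal-area projection with standard parallel φ₀ has meridian scale h = cos φ / cos φ₀ and parallel scale k = cos φ₀ / cos φ (so areas are preserved, h·k = 1).
At 37.7°: h = 0.9012, k = 1.110; principal scales a = 1.110, b = 0.9012.
sin(ω/2) = (a − b)/(a + b) = 0.2085/2.011 = 0.1037, so ω = 2 arcsin(0.1037) ≈ 11.9°.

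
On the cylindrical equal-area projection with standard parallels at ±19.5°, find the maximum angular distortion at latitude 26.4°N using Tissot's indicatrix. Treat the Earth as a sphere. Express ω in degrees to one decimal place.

5.8°

For cylindrical equal-area with standard parallel φ₀, h = cos φ / cos φ₀ and k = cos φ₀ / cos φ, so h·k = 1.
At 26.4°: h = 0.9502, k = 1.052; principal scales a = 1.052, b = 0.9502.
sin(ω/2) = (a − b)/(a + b) = 0.1022/2.003 = 0.05102, so ω = 2 arcsin(0.05102) ≈ 5.8°.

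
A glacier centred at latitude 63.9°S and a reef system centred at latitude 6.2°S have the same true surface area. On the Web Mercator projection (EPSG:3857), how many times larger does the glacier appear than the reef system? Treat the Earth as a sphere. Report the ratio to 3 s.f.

On Mercator, area is exaggerated by sec²φ = 1/cos²φ.
At 63.9°: sec²(63.9°) = 1/0.4399² = 5.167.
At 6.2°: sec²(6.2°) = 1/0.9942² = 1.012.
Ratio = 5.167/1.012 = cos²(6.2°)/cos²(63.9°) ≈ 5.11.

5.11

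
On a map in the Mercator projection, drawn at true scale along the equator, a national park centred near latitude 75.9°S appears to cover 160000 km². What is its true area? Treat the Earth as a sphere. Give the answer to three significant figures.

The Mercator projection is conformal; its linear scale factor is the same in every direction and equals sec φ = 1/cos φ.
Areal scale = k² = sec²φ = 1/cos²(75.9°) = 1/0.2436² = 16.85.
True area = apparent / (areal scale) = 160000 / 16.85 ≈ 9500 km².

9500 km²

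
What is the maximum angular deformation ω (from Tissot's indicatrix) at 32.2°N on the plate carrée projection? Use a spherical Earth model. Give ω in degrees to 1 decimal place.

9.6°

In the plate carrée (x = Rλ, y = Rφ), meridians are true-scale (h = 1) and parallels are stretched by k = sec φ.
At 32.2°: h = 1.000, k = 1.182; principal scales a = 1.182, b = 1.000.
sin(ω/2) = (a − b)/(a + b) = 0.1818/2.182 = 0.08331, so ω = 2 arcsin(0.08331) ≈ 9.6°.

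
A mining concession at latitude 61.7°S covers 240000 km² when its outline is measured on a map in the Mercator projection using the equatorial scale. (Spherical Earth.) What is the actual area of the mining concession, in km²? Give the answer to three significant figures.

The Mercator projection is conformal; its linear scale factor is the same in every direction and equals sec φ = 1/cos φ.
Areal scale = k² = sec²φ = 1/cos²(61.7°) = 1/0.4741² = 4.449.
True area = apparent / (areal scale) = 240000 / 4.449 ≈ 53900 km².

53900 km²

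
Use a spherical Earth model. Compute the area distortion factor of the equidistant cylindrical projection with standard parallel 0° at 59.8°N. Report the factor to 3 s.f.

For the equirectangular projection with φ₀ = 0 (plate carrée), h = 1 along meridians and k = sec φ along parallels.
Areal scale = h·k = 1 × sec φ; at 59.8°, h = 1.000, k = 1.988, so h·k = 1.988.

1.99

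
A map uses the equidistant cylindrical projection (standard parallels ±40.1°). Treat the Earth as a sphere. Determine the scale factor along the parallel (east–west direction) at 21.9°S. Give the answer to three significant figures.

0.824

With standard parallel φ₀ = 40.1°, the equirectangular projection gives x = Rλ cos φ₀, y = Rφ, so h = 1 and k = cos 40.1° / cos φ.
k = cos 40.1° / cos 21.9° = 0.7649/0.9278 = 0.8244.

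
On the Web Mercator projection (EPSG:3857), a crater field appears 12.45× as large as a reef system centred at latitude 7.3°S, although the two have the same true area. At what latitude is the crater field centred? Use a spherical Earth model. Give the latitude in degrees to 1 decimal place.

Mercator areal scale is sec²φ, so apparent-area ratio = sec²φ₁ / sec²φ₂ = cos²φ₂ / cos²φ₁.
cos²φ₂ / cos²φ₁ = 12.45  ⇒  cos φ₁ = cos 7.3° / √12.45 = 0.9919/3.528 = 0.2811.
φ₁ = arccos(0.2811) ≈ 73.7°.

73.7°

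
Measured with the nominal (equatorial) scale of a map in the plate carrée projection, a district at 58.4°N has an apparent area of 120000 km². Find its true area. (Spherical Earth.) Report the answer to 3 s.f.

62900 km²

For the equirectangular projection with φ₀ = 0 (plate carrée), h = 1 along meridians and k = sec φ along parallels.
Areal scale = h·k = 1 × sec φ; at 58.4°, h = 1.000, k = 1.908, so h·k = 1.908.
True area = apparent / (areal scale) = 120000 / 1.908 ≈ 62900 km².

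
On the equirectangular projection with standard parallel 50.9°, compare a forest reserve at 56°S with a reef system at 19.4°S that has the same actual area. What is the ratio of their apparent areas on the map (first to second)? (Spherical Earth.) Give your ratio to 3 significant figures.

In the equirectangular projection with standard parallel φ₀ = 50.9° (x = Rλ cos φ₀, y = Rφ), meridians are true-scale (h = 1) and the parallel scale is k = cos φ₀ / cos φ.
Areal scale at 56°: h·k = 1.000 × 1.128 = 1.128.
Areal scale at 19.4°: h·k = 1.000 × 0.6686 = 0.6686.
Ratio = 1.128/0.6686 ≈ 1.69.

1.69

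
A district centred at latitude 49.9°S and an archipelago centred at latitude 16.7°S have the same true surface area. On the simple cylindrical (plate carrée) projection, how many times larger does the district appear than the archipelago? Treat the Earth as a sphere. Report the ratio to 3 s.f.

1.49

In the plate carrée (x = Rλ, y = Rφ), meridians are true-scale (h = 1) and parallels are stretched by k = sec φ.
Areal scale at 49.9°: h·k = 1.000 × 1.552 = 1.552.
Areal scale at 16.7°: h·k = 1.000 × 1.044 = 1.044.
Ratio = 1.552/1.044 ≈ 1.49.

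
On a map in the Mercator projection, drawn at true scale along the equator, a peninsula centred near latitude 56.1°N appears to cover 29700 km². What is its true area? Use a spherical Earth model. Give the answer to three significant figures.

9240 km²

The Mercator projection is conformal; its linear scale factor is the same in every direction and equals sec φ = 1/cos φ.
Areal scale = k² = sec²φ = 1/cos²(56.1°) = 1/0.5577² = 3.215.
True area = apparent / (areal scale) = 29700 / 3.215 ≈ 9240 km².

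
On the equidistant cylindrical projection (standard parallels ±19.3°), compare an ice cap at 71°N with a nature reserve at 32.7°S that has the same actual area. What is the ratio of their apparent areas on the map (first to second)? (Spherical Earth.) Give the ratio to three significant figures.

The equidistant cylindrical projection with φ₀ = 19.3° has h = 1 (meridians true) and k = cos φ₀ / cos φ along parallels.
Areal scale at 71°: h·k = 1.000 × 2.899 = 2.899.
Areal scale at 32.7°: h·k = 1.000 × 1.122 = 1.122.
Ratio = 2.899/1.122 ≈ 2.58.

2.58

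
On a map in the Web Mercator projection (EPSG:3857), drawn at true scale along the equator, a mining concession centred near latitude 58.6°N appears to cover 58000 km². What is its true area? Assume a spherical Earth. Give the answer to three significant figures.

Mercator is conformal, so the point scale is isotropic: h = k = sec φ = 1/cos φ.
Areal scale = k² = sec²φ = 1/cos²(58.6°) = 1/0.5210² = 3.684.
True area = apparent / (areal scale) = 58000 / 3.684 ≈ 15700 km².

15700 km²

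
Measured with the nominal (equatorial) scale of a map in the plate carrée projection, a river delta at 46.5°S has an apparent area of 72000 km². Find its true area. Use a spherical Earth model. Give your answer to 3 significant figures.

49600 km²

In the plate carrée (x = Rλ, y = Rφ), meridians are true-scale (h = 1) and parallels are stretched by k = sec φ.
Areal scale = h·k = 1 × sec φ; at 46.5°, h = 1.000, k = 1.453, so h·k = 1.453.
True area = apparent / (areal scale) = 72000 / 1.453 ≈ 49600 km².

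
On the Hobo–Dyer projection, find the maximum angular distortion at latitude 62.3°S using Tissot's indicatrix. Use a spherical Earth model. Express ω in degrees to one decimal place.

The Hobo–Dyer projection is cylindrical equal-area with φ₀ = 37.5°. For cylindrical equal-area with standard parallel φ₀, h = cos φ / cos φ₀ and k = cos φ₀ / cos φ, so h·k = 1.
At 62.3°: h = 0.5859, k = 1.707; principal scales a = 1.707, b = 0.5859.
sin(ω/2) = (a − b)/(a + b) = 1.121/2.293 = 0.4889, so ω = 2 arcsin(0.4889) ≈ 58.5°.

58.5°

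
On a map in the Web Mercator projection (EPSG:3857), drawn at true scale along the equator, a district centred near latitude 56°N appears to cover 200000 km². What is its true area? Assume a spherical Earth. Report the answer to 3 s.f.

62500 km²

The Mercator projection is conformal; its linear scale factor is the same in every direction and equals sec φ = 1/cos φ.
Areal scale = k² = sec²φ = 1/cos²(56°) = 1/0.5592² = 3.198.
True area = apparent / (areal scale) = 200000 / 3.198 ≈ 62500 km².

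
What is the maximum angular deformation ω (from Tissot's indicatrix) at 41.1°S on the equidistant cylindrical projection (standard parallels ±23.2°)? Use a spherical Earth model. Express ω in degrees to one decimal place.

11.4°

The equidistant cylindrical projection with φ₀ = 23.2° has h = 1 (meridians true) and k = cos φ₀ / cos φ along parallels.
At 41.1°: h = 1.000, k = 1.220; principal scales a = 1.220, b = 1.000.
sin(ω/2) = (a − b)/(a + b) = 0.2197/2.220 = 0.09898, so ω = 2 arcsin(0.09898) ≈ 11.4°.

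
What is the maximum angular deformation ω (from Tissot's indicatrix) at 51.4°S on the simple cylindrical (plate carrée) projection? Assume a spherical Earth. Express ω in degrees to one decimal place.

26.8°

In the plate carrée (x = Rλ, y = Rφ), meridians are true-scale (h = 1) and parallels are stretched by k = sec φ.
At 51.4°: h = 1.000, k = 1.603; principal scales a = 1.603, b = 1.000.
sin(ω/2) = (a − b)/(a + b) = 0.6029/2.603 = 0.2316, so ω = 2 arcsin(0.2316) ≈ 26.8°.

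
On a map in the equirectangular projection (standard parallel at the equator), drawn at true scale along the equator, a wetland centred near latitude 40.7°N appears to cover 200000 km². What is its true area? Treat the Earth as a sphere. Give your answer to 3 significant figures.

152000 km²

In the plate carrée (x = Rλ, y = Rφ), meridians are true-scale (h = 1) and parallels are stretched by k = sec φ.
Areal scale = h·k = 1 × sec φ; at 40.7°, h = 1.000, k = 1.319, so h·k = 1.319.
True area = apparent / (areal scale) = 200000 / 1.319 ≈ 152000 km².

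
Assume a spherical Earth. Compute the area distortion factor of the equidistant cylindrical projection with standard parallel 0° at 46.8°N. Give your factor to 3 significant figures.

1.46

In the plate carrée (x = Rλ, y = Rφ), meridians are true-scale (h = 1) and parallels are stretched by k = sec φ.
Areal scale = h·k = 1 × sec φ; at 46.8°, h = 1.000, k = 1.461, so h·k = 1.461.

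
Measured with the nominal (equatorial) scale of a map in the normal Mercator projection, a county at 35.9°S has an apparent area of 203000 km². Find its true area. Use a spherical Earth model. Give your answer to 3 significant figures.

133000 km²

The Mercator projection is conformal; its linear scale factor is the same in every direction and equals sec φ = 1/cos φ.
Areal scale = k² = sec²φ = 1/cos²(35.9°) = 1/0.8100² = 1.524.
True area = apparent / (areal scale) = 203000 / 1.524 ≈ 133000 km².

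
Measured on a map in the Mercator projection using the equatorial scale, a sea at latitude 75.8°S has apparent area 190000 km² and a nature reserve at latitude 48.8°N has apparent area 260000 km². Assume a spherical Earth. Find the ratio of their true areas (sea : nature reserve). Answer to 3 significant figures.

0.101

Since Mercator area scale is 1/cos²φ, the true area equals the apparent area multiplied by cos²φ.
True area of sea: 190000 × cos²(75.8°) = 190000 × 0.06018 = 11430 km².
True area of nature reserve: 260000 × cos²(48.8°) = 260000 × 0.4339 = 112800 km².
Ratio = 11430 / 112800 ≈ 0.101.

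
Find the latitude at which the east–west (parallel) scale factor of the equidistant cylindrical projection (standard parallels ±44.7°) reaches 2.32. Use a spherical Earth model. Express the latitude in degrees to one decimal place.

72.2°

The equidistant cylindrical projection with φ₀ = 44.7° has h = 1 (meridians true) and k = cos φ₀ / cos φ along parallels.
k = cos φ₀ / cos φ = 2.32  ⇒  cos φ = cos 44.7° / 2.32 = 0.3064.
φ = arccos(0.3064) ≈ 72.2°.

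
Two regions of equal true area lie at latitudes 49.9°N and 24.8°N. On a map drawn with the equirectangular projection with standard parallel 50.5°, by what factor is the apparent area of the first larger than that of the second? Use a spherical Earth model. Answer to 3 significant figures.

1.41

The equidistant cylindrical projection with φ₀ = 50.5° has h = 1 (meridians true) and k = cos φ₀ / cos φ along parallels.
Areal scale at 49.9°: h·k = 1.000 × 0.9875 = 0.9875.
Areal scale at 24.8°: h·k = 1.000 × 0.7007 = 0.7007.
Ratio = 0.9875/0.7007 ≈ 1.41.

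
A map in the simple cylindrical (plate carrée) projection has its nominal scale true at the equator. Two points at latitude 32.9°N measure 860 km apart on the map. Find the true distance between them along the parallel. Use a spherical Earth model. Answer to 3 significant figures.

In the plate carrée (x = Rλ, y = Rφ), meridians are true-scale (h = 1) and parallels are stretched by k = sec φ.
Along the parallel at 32.9°, map distances are exaggerated by k = sec 32.9° = 1.191.
True distance = 860 / 1.191 = 860 × cos 32.9° ≈ 722 km.

722 km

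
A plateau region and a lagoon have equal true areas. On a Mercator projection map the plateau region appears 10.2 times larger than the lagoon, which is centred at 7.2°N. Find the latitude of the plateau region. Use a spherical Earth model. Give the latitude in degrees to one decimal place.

For equal true areas on Mercator, apparent areas scale as sec²φ, so the ratio is cos²φ₂ / cos²φ₁.
cos²φ₂ / cos²φ₁ = 10.2  ⇒  cos φ₁ = cos 7.2° / √10.2 = 0.9921/3.194 = 0.3106.
φ₁ = arccos(0.3106) ≈ 71.9°.

71.9°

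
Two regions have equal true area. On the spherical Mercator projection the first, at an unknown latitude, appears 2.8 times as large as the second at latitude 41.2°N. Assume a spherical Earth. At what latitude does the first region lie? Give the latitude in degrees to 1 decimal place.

63.3°

For equal true areas on Mercator, apparent areas scale as sec²φ, so the ratio is cos²φ₂ / cos²φ₁.
cos²φ₂ / cos²φ₁ = 2.8  ⇒  cos φ₁ = cos 41.2° / √2.8 = 0.7524/1.673 = 0.4497.
φ₁ = arccos(0.4497) ≈ 63.3°.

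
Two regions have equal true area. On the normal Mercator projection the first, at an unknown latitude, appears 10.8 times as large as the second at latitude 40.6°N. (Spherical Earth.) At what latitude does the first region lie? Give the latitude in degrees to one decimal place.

76.6°

Mercator areal scale is sec²φ, so apparent-area ratio = sec²φ₁ / sec²φ₂ = cos²φ₂ / cos²φ₁.
cos²φ₂ / cos²φ₁ = 10.8  ⇒  cos φ₁ = cos 40.6° / √10.8 = 0.7593/3.286 = 0.2310.
φ₁ = arccos(0.2310) ≈ 76.6°.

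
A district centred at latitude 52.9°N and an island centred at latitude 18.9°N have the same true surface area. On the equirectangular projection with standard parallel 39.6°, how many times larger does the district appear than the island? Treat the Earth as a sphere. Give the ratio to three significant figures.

In the equirectangular projection with standard parallel φ₀ = 39.6° (x = Rλ cos φ₀, y = Rφ), meridians are true-scale (h = 1) and the parallel scale is k = cos φ₀ / cos φ.
Areal scale at 52.9°: h·k = 1.000 × 1.277 = 1.277.
Areal scale at 18.9°: h·k = 1.000 × 0.8144 = 0.8144.
Ratio = 1.277/0.8144 ≈ 1.57.

1.57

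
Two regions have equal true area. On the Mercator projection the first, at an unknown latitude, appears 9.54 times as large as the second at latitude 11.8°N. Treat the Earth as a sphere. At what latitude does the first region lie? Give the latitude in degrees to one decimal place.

Mercator areal scale is sec²φ, so apparent-area ratio = sec²φ₁ / sec²φ₂ = cos²φ₂ / cos²φ₁.
cos²φ₂ / cos²φ₁ = 9.54  ⇒  cos φ₁ = cos 11.8° / √9.54 = 0.9789/3.089 = 0.3169.
φ₁ = arccos(0.3169) ≈ 71.5°.

71.5°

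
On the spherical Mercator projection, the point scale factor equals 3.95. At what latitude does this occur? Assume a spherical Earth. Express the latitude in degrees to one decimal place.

75.3°

Mercator scale is k = sec φ = 1/cos φ.
1/cos φ = 3.95  ⇒  cos φ = 0.2532  ⇒  φ = arccos(0.2532) ≈ 75.3°.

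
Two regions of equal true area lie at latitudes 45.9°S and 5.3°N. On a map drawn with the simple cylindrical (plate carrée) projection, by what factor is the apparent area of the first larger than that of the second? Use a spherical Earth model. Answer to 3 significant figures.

For the equirectangular projection with φ₀ = 0 (plate carrée), h = 1 along meridians and k = sec φ along parallels.
Areal scale at 45.9°: h·k = 1.000 × 1.437 = 1.437.
Areal scale at 5.3°: h·k = 1.000 × 1.004 = 1.004.
Ratio = 1.437/1.004 ≈ 1.43.

1.43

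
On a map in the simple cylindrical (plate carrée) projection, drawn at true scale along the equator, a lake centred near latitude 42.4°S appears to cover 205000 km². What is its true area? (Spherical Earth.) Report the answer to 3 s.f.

151000 km²

For the equirectangular projection with φ₀ = 0 (plate carrée), h = 1 along meridians and k = sec φ along parallels.
Areal scale = h·k = 1 × sec φ; at 42.4°, h = 1.000, k = 1.354, so h·k = 1.354.
True area = apparent / (areal scale) = 205000 / 1.354 ≈ 151000 km².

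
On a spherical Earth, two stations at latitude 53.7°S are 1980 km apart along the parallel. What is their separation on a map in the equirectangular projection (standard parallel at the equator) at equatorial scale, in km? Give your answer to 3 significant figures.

Plate carrée maps x = Rλ, y = Rφ. The meridian scale is h = 1 and the parallel scale is k = 1/cos φ = sec φ.
Along the parallel, k = sec 53.7° = 1/0.5920 = 1.689.
Map distance = 1980 × 1.689 ≈ 3340 km.

3340 km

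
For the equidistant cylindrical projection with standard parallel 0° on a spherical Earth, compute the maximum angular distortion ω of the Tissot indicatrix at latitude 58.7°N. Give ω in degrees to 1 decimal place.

Plate carrée maps x = Rλ, y = Rφ. The meridian scale is h = 1 and the parallel scale is k = 1/cos φ = sec φ.
At 58.7°: h = 1.000, k = 1.925; principal scales a = 1.925, b = 1.000.
sin(ω/2) = (a − b)/(a + b) = 0.9249/2.925 = 0.3162, so ω = 2 arcsin(0.3162) ≈ 36.9°.

36.9°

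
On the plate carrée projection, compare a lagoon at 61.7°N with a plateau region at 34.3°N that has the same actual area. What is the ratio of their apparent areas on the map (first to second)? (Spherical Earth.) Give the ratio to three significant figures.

For the equirectangular projection with φ₀ = 0 (plate carrée), h = 1 along meridians and k = sec φ along parallels.
Areal scale at 61.7°: h·k = 1.000 × 2.109 = 2.109.
Areal scale at 34.3°: h·k = 1.000 × 1.211 = 1.211.
Ratio = 2.109/1.211 ≈ 1.74.

1.74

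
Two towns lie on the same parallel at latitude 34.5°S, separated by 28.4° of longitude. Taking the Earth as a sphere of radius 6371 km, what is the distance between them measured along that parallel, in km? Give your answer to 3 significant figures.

2600 km

Arc length along a parallel = R cos φ · Δλ (with Δλ in radians).
= 6371 × cos 34.5° × (28.4° × π/180) = 6371 × 0.8241 × 0.4957 ≈ 2600 km.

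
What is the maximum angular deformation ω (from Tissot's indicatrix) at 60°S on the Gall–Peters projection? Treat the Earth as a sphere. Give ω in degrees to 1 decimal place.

38.9°

Gall–Peters is a cylindrical equal-area projection with standard parallels at ±45°. Cylindrical equal-area (φ₀ = 45°): h = cos φ / cos 45° along meridians, k = cos 45° / cos φ along parallels; h·k = 1.
At 60°: h = 0.7071, k = 1.414; principal scales a = 1.414, b = 0.7071.
sin(ω/2) = (a − b)/(a + b) = 0.7071/2.121 = 0.3333, so ω = 2 arcsin(0.3333) ≈ 38.9°.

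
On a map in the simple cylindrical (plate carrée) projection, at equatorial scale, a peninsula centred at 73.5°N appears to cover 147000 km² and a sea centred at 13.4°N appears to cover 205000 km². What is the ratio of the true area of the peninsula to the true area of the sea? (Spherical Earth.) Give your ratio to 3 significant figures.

0.209

On the plate carrée, areal scale = h·k = 1 × sec φ, so true area = apparent × cos φ.
True area of peninsula: 147000 × cos(73.5°) = 147000 × 0.2840 = 41750 km².
True area of sea: 205000 × cos(13.4°) = 205000 × 0.9728 = 199400 km².
Ratio = 41750 / 199400 ≈ 0.209.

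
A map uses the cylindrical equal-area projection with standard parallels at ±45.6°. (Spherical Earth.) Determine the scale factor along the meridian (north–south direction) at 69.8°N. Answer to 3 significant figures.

Cylindrical equal-area (φ₀ = 45.6°): h = cos φ / cos 45.6° along meridians, k = cos 45.6° / cos φ along parallels; h·k = 1.
h = cos 69.8° / cos 45.6° = 0.3453/0.6997 = 0.4935.

0.494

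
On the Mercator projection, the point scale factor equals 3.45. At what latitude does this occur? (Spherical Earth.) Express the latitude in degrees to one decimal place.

Mercator scale is k = sec φ = 1/cos φ.
1/cos φ = 3.45  ⇒  cos φ = 0.2899  ⇒  φ = arccos(0.2899) ≈ 73.2°.

73.2°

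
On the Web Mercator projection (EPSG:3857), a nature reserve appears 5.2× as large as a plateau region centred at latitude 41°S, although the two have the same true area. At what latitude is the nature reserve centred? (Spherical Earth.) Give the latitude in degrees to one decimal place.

On Mercator, (apparent₁)/(apparent₂) = sec²φ₁ / sec²φ₂ when true areas are equal.
cos²φ₂ / cos²φ₁ = 5.2  ⇒  cos φ₁ = cos 41° / √5.2 = 0.7547/2.280 = 0.3310.
φ₁ = arccos(0.3310) ≈ 70.7°.

70.7°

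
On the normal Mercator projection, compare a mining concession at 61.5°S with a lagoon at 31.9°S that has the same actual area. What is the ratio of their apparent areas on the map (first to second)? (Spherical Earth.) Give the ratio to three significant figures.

3.17

Mercator areal scale is sec²φ.
At 61.5°: sec²(61.5°) = 1/0.4772² = 4.392.
At 31.9°: sec²(31.9°) = 1/0.8490² = 1.387.
Ratio = 4.392/1.387 = cos²(31.9°)/cos²(61.5°) ≈ 3.17.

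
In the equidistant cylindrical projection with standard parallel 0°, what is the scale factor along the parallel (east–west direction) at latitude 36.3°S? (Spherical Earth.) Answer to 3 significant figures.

1.24

Plate carrée maps x = Rλ, y = Rφ. The meridian scale is h = 1 and the parallel scale is k = 1/cos φ = sec φ.
k = 1/cos 36.3° = 1/0.8059 = 1.241.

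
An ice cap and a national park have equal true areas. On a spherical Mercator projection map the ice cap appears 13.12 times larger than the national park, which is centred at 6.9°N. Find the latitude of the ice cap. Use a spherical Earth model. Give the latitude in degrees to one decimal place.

74.1°

On Mercator, (apparent₁)/(apparent₂) = sec²φ₁ / sec²φ₂ when true areas are equal.
cos²φ₂ / cos²φ₁ = 13.12  ⇒  cos φ₁ = cos 6.9° / √13.12 = 0.9928/3.622 = 0.2741.
φ₁ = arccos(0.2741) ≈ 74.1°.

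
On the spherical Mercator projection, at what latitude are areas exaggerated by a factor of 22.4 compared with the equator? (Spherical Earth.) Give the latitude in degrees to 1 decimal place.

77.8°

Mercator areal scale is sec²φ.
sec²φ = 22.4  ⇒  cos²φ = 0.04464  ⇒  cos φ = 0.2113.
φ = arccos(0.2113) ≈ 77.8°.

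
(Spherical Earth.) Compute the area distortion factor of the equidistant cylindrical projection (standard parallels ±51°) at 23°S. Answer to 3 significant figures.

0.684

The equidistant cylindrical projection with φ₀ = 51° has h = 1 (meridians true) and k = cos φ₀ / cos φ along parallels.
Areal scale = h·k = 1 × cos φ₀ / cos φ; at 23°, h = 1.000, k = 0.6837, so h·k = 0.6837.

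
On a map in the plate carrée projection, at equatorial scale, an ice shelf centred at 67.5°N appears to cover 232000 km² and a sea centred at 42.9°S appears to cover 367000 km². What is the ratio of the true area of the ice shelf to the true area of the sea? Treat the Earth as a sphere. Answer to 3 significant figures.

Plate carrée has h = 1 and k = sec φ, giving areal scale sec φ; true area = (apparent area) · cos φ.
True area of ice shelf: 232000 × cos(67.5°) = 232000 × 0.3827 = 88780 km².
True area of sea: 367000 × cos(42.9°) = 367000 × 0.7325 = 268800 km².
Ratio = 88780 / 268800 ≈ 0.330.

0.330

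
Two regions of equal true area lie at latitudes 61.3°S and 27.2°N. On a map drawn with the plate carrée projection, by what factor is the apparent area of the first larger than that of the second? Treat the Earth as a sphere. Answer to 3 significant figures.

For the equirectangular projection with φ₀ = 0 (plate carrée), h = 1 along meridians and k = sec φ along parallels.
Areal scale at 61.3°: h·k = 1.000 × 2.082 = 2.082.
Areal scale at 27.2°: h·k = 1.000 × 1.124 = 1.124.
Ratio = 2.082/1.124 ≈ 1.85.

1.85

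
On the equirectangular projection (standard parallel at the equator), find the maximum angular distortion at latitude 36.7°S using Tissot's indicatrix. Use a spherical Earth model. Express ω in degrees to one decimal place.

12.6°

In the plate carrée (x = Rλ, y = Rφ), meridians are true-scale (h = 1) and parallels are stretched by k = sec φ.
At 36.7°: h = 1.000, k = 1.247; principal scales a = 1.247, b = 1.000.
sin(ω/2) = (a − b)/(a + b) = 0.2472/2.247 = 0.1100, so ω = 2 arcsin(0.1100) ≈ 12.6°.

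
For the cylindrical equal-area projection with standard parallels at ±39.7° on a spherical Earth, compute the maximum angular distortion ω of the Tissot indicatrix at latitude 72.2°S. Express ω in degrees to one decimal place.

A cylindrical equal-area projection with standard parallel φ₀ has meridian scale h = cos φ / cos φ₀ and parallel scale k = cos φ₀ / cos φ (so areas are preserved, h·k = 1).
At 72.2°: h = 0.3973, k = 2.517; principal scales a = 2.517, b = 0.3973.
sin(ω/2) = (a − b)/(a + b) = 2.120/2.914 = 0.7273, so ω = 2 arcsin(0.7273) ≈ 93.3°.

93.3°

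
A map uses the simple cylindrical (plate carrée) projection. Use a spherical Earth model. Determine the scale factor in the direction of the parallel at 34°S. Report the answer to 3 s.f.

Plate carrée maps x = Rλ, y = Rφ. The meridian scale is h = 1 and the parallel scale is k = 1/cos φ = sec φ.
k = 1/cos 34° = 1/0.8290 = 1.206.

1.21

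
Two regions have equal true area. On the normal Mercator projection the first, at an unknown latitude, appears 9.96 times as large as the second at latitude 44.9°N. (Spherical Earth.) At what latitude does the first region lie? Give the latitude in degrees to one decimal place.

For equal true areas on Mercator, apparent areas scale as sec²φ, so the ratio is cos²φ₂ / cos²φ₁.
cos²φ₂ / cos²φ₁ = 9.96  ⇒  cos φ₁ = cos 44.9° / √9.96 = 0.7083/3.156 = 0.2244.
φ₁ = arccos(0.2244) ≈ 77.0°.

77.0°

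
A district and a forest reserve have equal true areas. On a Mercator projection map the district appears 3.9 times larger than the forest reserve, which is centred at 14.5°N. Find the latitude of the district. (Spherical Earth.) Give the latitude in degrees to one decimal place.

On Mercator, (apparent₁)/(apparent₂) = sec²φ₁ / sec²φ₂ when true areas are equal.
cos²φ₂ / cos²φ₁ = 3.9  ⇒  cos φ₁ = cos 14.5° / √3.9 = 0.9681/1.975 = 0.4902.
φ₁ = arccos(0.4902) ≈ 60.6°.

60.6°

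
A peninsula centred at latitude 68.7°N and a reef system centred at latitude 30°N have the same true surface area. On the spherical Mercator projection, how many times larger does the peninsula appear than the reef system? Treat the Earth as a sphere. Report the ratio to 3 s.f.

Mercator is conformal with k = sec φ, so areal scale = k² = sec²φ.
At 68.7°: sec²(68.7°) = 1/0.3633² = 7.579.
At 30°: sec²(30°) = 1/0.8660² = 1.333.
Ratio = 7.579/1.333 = cos²(30°)/cos²(68.7°) ≈ 5.68.

5.68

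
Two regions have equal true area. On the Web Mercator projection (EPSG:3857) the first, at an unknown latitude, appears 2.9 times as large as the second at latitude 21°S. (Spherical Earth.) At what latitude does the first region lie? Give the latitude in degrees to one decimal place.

56.8°

Mercator areal scale is sec²φ, so apparent-area ratio = sec²φ₁ / sec²φ₂ = cos²φ₂ / cos²φ₁.
cos²φ₂ / cos²φ₁ = 2.9  ⇒  cos φ₁ = cos 21° / √2.9 = 0.9336/1.703 = 0.5482.
φ₁ = arccos(0.5482) ≈ 56.8°.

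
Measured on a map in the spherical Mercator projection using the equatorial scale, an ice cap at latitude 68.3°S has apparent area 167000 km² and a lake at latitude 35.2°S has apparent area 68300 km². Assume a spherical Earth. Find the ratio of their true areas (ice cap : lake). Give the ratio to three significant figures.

Since Mercator area scale is 1/cos²φ, the true area equals the apparent area multiplied by cos²φ.
True area of ice cap: 167000 × cos²(68.3°) = 167000 × 0.1367 = 22830 km².
True area of lake: 68300 × cos²(35.2°) = 68300 × 0.6677 = 45610 km².
Ratio = 22830 / 45610 ≈ 0.501.

0.501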